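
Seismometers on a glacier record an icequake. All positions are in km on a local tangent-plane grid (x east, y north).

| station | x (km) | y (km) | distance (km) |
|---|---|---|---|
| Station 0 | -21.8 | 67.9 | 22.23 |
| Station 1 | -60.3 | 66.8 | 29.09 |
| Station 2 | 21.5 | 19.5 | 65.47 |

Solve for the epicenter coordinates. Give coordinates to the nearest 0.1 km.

x ≈ -36.0 km, y ≈ 50.8 km

Circle about each station: (x + 21.8)² + (y − 67.9)² = 22.23²; (x + 60.3)² + (y − 66.8)² = 29.09²; (x − 21.5)² + (y − 19.5)² = 65.47².
Subtracting pairs of circle equations eliminates x²+y² and gives linear equations (the radical axes):
-77.0 x − 2.2 y = 2660.62
86.6 x − 96.8 y = -8035.30
Solving the 2×2 system: x ≈ -36.0, y ≈ 50.8 km.
Check against Station 0 (with the unrounded x, y): √((x + 21.8)²+(y − 67.9)²) = 22.23 ≈ 22.23 km. ✓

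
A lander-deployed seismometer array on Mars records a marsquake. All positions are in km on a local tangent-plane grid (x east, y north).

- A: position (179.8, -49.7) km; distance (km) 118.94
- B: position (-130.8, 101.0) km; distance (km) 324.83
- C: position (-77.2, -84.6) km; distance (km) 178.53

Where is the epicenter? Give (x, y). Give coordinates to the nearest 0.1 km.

94.7 km east, -132.8 km north

Circle about each station: (x − 179.8)² + (y + 49.7)² = 118.94²; (x + 130.8)² + (y − 101.0)² = 324.83²; (x + 77.2)² + (y + 84.6)² = 178.53².
Subtracting the A equation from the B and C equations removes the quadratic terms:
-621.2 x + 301.4 y = -98856.30
-514.0 x − 69.8 y = -39407.37
Solving the 2×2 system: x ≈ 94.7, y ≈ -132.8 km.
Check against A (with the unrounded x, y): √((x − 179.8)²+(y + 49.7)²) = 118.94 ≈ 118.94 km. ✓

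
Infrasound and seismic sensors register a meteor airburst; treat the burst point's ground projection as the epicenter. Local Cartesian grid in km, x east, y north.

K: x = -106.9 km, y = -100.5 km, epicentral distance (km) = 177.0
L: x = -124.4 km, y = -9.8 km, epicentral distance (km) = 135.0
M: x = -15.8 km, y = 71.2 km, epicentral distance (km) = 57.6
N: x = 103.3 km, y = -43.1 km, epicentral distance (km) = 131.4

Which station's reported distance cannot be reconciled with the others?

Solve using three stations at a time. Using K, L, N (subtract circle equations pairwise → linear system) gives (x, y) ≈ (1.2, 39.6).
Distances from that point to each station vs reported:
  K: calculated 177.0 vs reported 177.0 → residual 0.0 km
  L: calculated 135.0 vs reported 135.0 → residual 0.0 km
  M: calculated 35.9 vs reported 57.6 → residual 21.7 km
  N: calculated 131.4 vs reported 131.4 → residual 0.0 km
K, L, N are mutually consistent (residuals ≈ 0); M is off by 21.7 km.

M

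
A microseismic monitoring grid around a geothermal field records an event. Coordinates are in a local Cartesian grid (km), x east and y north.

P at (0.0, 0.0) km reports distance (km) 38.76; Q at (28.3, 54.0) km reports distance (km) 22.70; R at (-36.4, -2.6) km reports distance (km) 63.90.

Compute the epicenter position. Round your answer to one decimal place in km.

Circle about each station: x² + y² = 38.76²; (x − 28.3)² + (y − 54.0)² = 22.70²; (x + 36.4)² + (y + 2.6)² = 63.90².
Subtracting the P equation from the Q and R equations removes the quadratic terms:
56.6 x + 108.0 y = 4703.94
-72.8 x − 5.2 y = -1249.15
Solving the 2×2 system: x ≈ 14.6, y ≈ 35.9 km.

(14.6, 35.9)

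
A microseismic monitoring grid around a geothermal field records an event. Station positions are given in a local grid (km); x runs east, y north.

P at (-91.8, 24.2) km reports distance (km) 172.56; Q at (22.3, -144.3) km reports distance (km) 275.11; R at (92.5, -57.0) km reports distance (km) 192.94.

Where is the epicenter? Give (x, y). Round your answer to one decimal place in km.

44.6 km east, 129.9 km north

Circle about each station: (x + 91.8)² + (y − 24.2)² = 172.56²; (x − 22.3)² + (y + 144.3)² = 275.11²; (x − 92.5)² + (y + 57.0)² = 192.94².
Subtracting the P equation from the Q and R equations removes the quadratic terms:
228.2 x − 337.0 y = -33601.66
368.6 x − 162.4 y = -4656.52
Solving the 2×2 system: x ≈ 44.6, y ≈ 129.9 km.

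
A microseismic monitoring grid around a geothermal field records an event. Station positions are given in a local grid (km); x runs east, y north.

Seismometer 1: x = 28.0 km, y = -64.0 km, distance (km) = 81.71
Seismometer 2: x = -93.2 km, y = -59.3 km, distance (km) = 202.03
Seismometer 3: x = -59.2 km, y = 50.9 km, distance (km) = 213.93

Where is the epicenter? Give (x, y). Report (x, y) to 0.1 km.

(107.4, -83.3)

Circle about each station: (x − 28.0)² + (y + 64.0)² = 81.71²; (x + 93.2)² + (y + 59.3)² = 202.03²; (x + 59.2)² + (y − 50.9)² = 213.93².
Subtracting pairs of circle equations eliminates x²+y² and gives linear equations (the radical axes):
-242.4 x + 9.4 y = -26816.87
-174.4 x + 229.8 y = -37874.07
Solving the 2×2 system: x ≈ 107.4, y ≈ -83.3 km.
Check against Seismometer 1 (with the unrounded x, y): √((x − 28.0)²+(y + 64.0)²) = 81.71 ≈ 81.71 km. ✓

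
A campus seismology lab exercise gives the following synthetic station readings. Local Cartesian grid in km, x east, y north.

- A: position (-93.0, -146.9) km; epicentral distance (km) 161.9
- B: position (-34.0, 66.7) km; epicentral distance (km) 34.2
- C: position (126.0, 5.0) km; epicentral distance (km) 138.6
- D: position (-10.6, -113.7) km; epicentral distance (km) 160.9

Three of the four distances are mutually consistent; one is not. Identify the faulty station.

A

Solve using three stations at a time. Using B, C, D (subtract circle equations pairwise → linear system) gives (x, y) ≈ (-6.0, 47.1).
Distances from that point to each station vs reported:
  A: calculated 212.6 vs reported 161.9 → residual 50.7 km
  B: calculated 34.1 vs reported 34.2 → residual 0.1 km
  C: calculated 138.6 vs reported 138.6 → residual 0.0 km
  D: calculated 160.9 vs reported 160.9 → residual 0.0 km
B, C, D are mutually consistent (residuals ≈ 0); A is off by 50.7 km.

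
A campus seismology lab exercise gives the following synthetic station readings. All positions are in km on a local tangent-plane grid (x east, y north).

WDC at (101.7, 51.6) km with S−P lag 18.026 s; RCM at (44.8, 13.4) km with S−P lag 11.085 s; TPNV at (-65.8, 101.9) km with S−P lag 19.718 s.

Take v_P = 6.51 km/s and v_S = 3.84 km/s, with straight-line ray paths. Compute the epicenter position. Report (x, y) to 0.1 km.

Distance from S−P lag: d = Δt · v_P v_S / (v_P − v_S) = Δt · (6.51·3.84)/(6.51−3.84) ≈ 9.3627·Δt.
So d_WDC = 168.77, d_RCM = 103.79, d_TPNV = 184.61 km.
Circle about each station: (x − 101.7)² + (y − 51.6)² = 168.77²; (x − 44.8)² + (y − 13.4)² = 103.79²; (x + 65.8)² + (y − 101.9)² = 184.61².
Subtracting the WDC equation from the RCM and TPNV equations removes the quadratic terms:
-113.8 x − 76.4 y = 6892.10
-335.0 x + 100.6 y = -3889.74
Solving the 2×2 system: x ≈ -10.7, y ≈ -74.3 km.

(-10.7, -74.3)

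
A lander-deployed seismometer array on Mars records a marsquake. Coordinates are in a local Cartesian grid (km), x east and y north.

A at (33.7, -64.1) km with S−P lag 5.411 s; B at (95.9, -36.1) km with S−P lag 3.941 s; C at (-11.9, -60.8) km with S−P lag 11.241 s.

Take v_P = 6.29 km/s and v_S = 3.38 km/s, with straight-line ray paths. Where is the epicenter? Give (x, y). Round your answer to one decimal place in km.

Distance from S−P lag: d = Δt · v_P v_S / (v_P − v_S) = Δt · (6.29·3.38)/(6.29−3.38) ≈ 7.3059·Δt.
So d_A = 39.53, d_B = 28.79, d_C = 82.13 km.
Circle about each station: (x − 33.7)² + (y + 64.1)² = 39.53²; (x − 95.9)² + (y + 36.1)² = 28.79²; (x + 11.9)² + (y + 60.8)² = 82.13².
Subtracting the A equation from the B and C equations removes the quadratic terms:
124.4 x + 56.0 y = 5989.28
-91.2 x + 6.6 y = -6588.97
Solving the 2×2 system: x ≈ 68.9, y ≈ -46.1 km.
Check against A (with the unrounded x, y): √((x − 33.7)²+(y + 64.1)²) = 39.53 ≈ 39.53 km. ✓

68.9 km east, -46.1 km north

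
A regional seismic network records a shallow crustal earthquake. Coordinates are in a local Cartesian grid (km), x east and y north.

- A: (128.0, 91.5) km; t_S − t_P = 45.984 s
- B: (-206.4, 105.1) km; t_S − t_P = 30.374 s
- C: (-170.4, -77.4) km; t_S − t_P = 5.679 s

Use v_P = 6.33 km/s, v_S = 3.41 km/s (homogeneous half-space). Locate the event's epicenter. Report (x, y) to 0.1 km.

-145.1 km east, -110.9 km north

Distance from S−P lag: d = Δt · v_P v_S / (v_P − v_S) = Δt · (6.33·3.41)/(6.33−3.41) ≈ 7.3922·Δt.
So d_A = 339.92, d_B = 224.53, d_C = 41.98 km.
Circle about each station: (x − 128.0)² + (y − 91.5)² = 339.92²; (x + 206.4)² + (y − 105.1)² = 224.53²; (x + 170.4)² + (y + 77.4)² = 41.98².
Subtracting pairs of circle equations eliminates x²+y² and gives linear equations (the radical axes):
-668.8 x + 27.2 y = 94022.61
-596.8 x − 337.8 y = 124053.96
Solving the 2×2 system: x ≈ -145.1, y ≈ -110.9 km.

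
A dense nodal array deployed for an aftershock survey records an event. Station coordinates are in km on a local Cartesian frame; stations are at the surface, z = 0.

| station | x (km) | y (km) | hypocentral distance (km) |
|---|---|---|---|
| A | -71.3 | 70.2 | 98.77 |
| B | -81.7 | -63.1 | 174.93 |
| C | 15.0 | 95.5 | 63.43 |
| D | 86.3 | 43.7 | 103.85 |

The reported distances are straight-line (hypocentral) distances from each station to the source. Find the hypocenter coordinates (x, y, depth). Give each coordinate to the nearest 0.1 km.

(7.3, 75.2, 59.6)

Each station gives a sphere (x−x_i)² + (y−y_i)² + z² = d_i² (stations at z=0).
Subtracting the A sphere from B and C: z² cancels, leaving linear equations in x and y:
-20.8 x − 266.6 y = -20200.22
172.6 x + 50.6 y = 5065.67
Solving: x ≈ 7.303, y ≈ 75.200 km (keep extra digits for the depth step; rounded: 7.3, 75.2).
Then from the A sphere: z² = 98.77² − (x + 71.3)² − (y − 70.2)² with x = 7.303, y = 75.200, so z ≈ 59.599 ≈ 59.6 km.
Check against D (with the unrounded solution): distance 103.85 ≈ 103.85 km. ✓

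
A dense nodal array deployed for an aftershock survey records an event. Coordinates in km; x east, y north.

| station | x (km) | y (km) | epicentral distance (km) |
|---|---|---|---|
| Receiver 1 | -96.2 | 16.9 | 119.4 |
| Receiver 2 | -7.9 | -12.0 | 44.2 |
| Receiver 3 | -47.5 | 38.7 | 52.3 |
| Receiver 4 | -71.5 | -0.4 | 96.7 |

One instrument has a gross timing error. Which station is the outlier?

Receiver 3

Solve using three stations at a time. Using Receiver 1, Receiver 2, Receiver 4 (subtract circle equations pairwise → linear system) gives (x, y) ≈ (23.1, 19.1).
Distances from that point to each station vs reported:
  Receiver 1: calculated 119.3 vs reported 119.4 → residual 0.1 km
  Receiver 2: calculated 43.9 vs reported 44.2 → residual 0.3 km
  Receiver 3: calculated 73.2 vs reported 52.3 → residual 20.9 km
  Receiver 4: calculated 96.6 vs reported 96.7 → residual 0.1 km
Receiver 1, Receiver 2, Receiver 4 are mutually consistent (residuals ≈ 0); Receiver 3 is off by 20.9 km.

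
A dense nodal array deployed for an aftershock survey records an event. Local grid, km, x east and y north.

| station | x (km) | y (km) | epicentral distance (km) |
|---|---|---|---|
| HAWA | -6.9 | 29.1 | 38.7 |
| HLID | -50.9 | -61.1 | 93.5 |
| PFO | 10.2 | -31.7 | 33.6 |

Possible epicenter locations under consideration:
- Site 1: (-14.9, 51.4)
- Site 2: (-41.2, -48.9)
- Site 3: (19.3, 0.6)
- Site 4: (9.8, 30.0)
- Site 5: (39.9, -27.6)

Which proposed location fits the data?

For each candidate, compare |candidate − station| to the reported distance:
Site 1: residuals HAWA 15.0, HLID 24.6, PFO 53.2 → max 53.2 km
Site 2: residuals HAWA 46.5, HLID 77.9, PFO 20.6 → max 77.9 km
Site 3: residuals HAWA 0.0, HLID 0.0, PFO 0.0 → max 0.0 km
Site 4: residuals HAWA 22.0, HLID 16.0, PFO 28.1 → max 28.1 km
Site 5: residuals HAWA 34.8, HLID 3.3, PFO 3.6 → max 34.8 km
Only Site 3 has all residuals ≈ 0.

Site 3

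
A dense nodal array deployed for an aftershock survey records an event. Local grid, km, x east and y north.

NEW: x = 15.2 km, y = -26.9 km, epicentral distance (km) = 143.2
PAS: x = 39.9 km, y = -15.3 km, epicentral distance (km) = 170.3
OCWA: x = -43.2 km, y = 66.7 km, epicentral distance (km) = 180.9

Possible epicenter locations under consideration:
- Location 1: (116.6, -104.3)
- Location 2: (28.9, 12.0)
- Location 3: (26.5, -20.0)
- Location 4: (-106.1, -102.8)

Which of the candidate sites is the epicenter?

Location 4

For each candidate, compare |candidate − station| to the reported distance:
Location 1: residuals NEW 15.6, PAS 52.8, OCWA 53.1 → max 53.1 km
Location 2: residuals NEW 102.0, PAS 140.9, OCWA 90.4 → max 140.9 km
Location 3: residuals NEW 130.0, PAS 156.1, OCWA 69.7 → max 156.1 km
Location 4: residuals NEW 0.1, PAS 0.1, OCWA 0.1 → max 0.1 km
Only Location 4 has all residuals ≈ 0.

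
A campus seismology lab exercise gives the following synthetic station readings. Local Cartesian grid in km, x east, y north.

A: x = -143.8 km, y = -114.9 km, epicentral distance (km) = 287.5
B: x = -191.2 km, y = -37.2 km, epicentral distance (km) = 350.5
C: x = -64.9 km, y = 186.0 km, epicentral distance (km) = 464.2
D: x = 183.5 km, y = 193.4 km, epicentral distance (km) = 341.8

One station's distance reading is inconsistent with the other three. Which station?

C

Solve using three stations at a time. Using A, B, D (subtract circle equations pairwise → linear system) gives (x, y) ≈ (142.0, -145.9).
Distances from that point to each station vs reported:
  A: calculated 287.5 vs reported 287.5 → residual 0.0 km
  B: calculated 350.5 vs reported 350.5 → residual 0.0 km
  C: calculated 391.1 vs reported 464.2 → residual 73.1 km
  D: calculated 341.8 vs reported 341.8 → residual 0.0 km
A, B, D are mutually consistent (residuals ≈ 0); C is off by 73.1 km.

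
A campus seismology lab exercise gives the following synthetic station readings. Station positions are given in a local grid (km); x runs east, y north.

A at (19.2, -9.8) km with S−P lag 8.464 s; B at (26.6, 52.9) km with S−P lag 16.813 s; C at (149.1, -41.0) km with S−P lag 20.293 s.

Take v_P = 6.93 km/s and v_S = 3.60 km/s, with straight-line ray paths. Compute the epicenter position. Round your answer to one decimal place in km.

(-0.1, -70.2)

Distance from S−P lag: d = Δt · v_P v_S / (v_P − v_S) = Δt · (6.93·3.60)/(6.93−3.60) ≈ 7.4919·Δt.
So d_A = 63.41, d_B = 125.96, d_C = 152.03 km.
Circle about each station: (x − 19.2)² + (y + 9.8)² = 63.41²; (x − 26.6)² + (y − 52.9)² = 125.96²; (x − 149.1)² + (y + 41.0)² = 152.03².
Subtracting pairs of circle equations eliminates x²+y² and gives linear equations (the radical axes):
14.8 x + 125.4 y = -8803.80
259.8 x − 62.4 y = 4354.84
Solving the 2×2 system: x ≈ -0.1, y ≈ -70.2 km.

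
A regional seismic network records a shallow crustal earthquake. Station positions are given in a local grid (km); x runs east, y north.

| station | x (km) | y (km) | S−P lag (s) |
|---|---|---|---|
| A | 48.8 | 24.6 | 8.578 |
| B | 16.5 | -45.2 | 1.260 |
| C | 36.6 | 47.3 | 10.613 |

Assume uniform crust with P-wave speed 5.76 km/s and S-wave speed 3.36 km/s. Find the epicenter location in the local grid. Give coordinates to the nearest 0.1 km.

x ≈ 14.2 km, y ≈ -35.3 km

Distance from S−P lag: d = Δt · v_P v_S / (v_P − v_S) = Δt · (5.76·3.36)/(5.76−3.36) ≈ 8.0640·Δt.
So d_A = 69.17, d_B = 10.16, d_C = 85.58 km.
Circle about each station: (x − 48.8)² + (y − 24.6)² = 69.17²; (x − 16.5)² + (y + 45.2)² = 10.16²; (x − 36.6)² + (y − 47.3)² = 85.58².
Subtracting the A equation from the B and C equations removes the quadratic terms:
-64.6 x − 139.6 y = 4009.95
-24.4 x + 45.4 y = -1949.20
Solving the 2×2 system: x ≈ 14.2, y ≈ -35.3 km.
Check against A (with the unrounded x, y): √((x − 48.8)²+(y − 24.6)²) = 69.17 ≈ 69.17 km. ✓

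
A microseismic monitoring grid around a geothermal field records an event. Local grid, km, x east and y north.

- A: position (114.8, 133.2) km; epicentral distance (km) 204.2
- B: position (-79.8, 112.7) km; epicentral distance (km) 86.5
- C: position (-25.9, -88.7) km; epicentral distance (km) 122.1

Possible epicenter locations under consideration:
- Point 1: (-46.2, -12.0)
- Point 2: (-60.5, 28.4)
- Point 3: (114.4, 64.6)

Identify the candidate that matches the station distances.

Point 2

For each candidate, compare |candidate − station| to the reported distance:
Point 1: residuals A 12.6, B 42.6, C 42.8 → max 42.8 km
Point 2: residuals A 0.0, B 0.0, C 0.0 → max 0.0 km
Point 3: residuals A 135.6, B 113.6, C 85.7 → max 135.6 km
Only Point 2 has all residuals ≈ 0.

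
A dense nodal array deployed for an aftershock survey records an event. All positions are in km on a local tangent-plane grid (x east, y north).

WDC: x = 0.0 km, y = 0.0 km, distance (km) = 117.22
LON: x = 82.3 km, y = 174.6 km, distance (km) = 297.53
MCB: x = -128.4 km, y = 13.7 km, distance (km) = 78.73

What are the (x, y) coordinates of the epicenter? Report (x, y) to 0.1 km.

-100.7 km east, -60.0 km north

Circle about each station: x² + y² = 117.22²; (x − 82.3)² + (y − 174.6)² = 297.53²; (x + 128.4)² + (y − 13.7)² = 78.73².
Subtracting the WDC equation from the LON and MCB equations removes the quadratic terms:
164.6 x + 349.2 y = -37525.12
-256.8 x + 27.4 y = 24216.37
Solving the 2×2 system: x ≈ -100.7, y ≈ -60.0 km.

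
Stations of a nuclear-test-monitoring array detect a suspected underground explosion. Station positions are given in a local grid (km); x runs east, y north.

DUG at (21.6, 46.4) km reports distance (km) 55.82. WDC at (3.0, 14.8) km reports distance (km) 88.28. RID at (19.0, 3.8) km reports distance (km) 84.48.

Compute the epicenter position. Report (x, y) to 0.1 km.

Circle about each station: (x − 21.6)² + (y − 46.4)² = 55.82²; (x − 3.0)² + (y − 14.8)² = 88.28²; (x − 19.0)² + (y − 3.8)² = 84.48².
Subtracting the DUG equation from the WDC and RID equations removes the quadratic terms:
-37.2 x − 63.2 y = -7068.97
-5.2 x − 85.2 y = -6265.08
Solving the 2×2 system: x ≈ 72.6, y ≈ 69.1 km.
Check against DUG (with the unrounded x, y): √((x − 21.6)²+(y − 46.4)²) = 55.85 ≈ 55.82 km. ✓

72.6 km east, 69.1 km north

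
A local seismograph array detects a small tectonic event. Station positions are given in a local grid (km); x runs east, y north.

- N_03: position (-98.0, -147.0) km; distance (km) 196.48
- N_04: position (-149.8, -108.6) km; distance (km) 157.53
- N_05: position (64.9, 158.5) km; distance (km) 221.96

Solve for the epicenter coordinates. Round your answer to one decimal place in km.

x ≈ -127.2 km, y ≈ 47.3 km

Circle about each station: (x + 98.0)² + (y + 147.0)² = 196.48²; (x + 149.8)² + (y + 108.6)² = 157.53²; (x − 64.9)² + (y − 158.5)² = 221.96².
Subtracting pairs of circle equations eliminates x²+y² and gives linear equations (the radical axes):
-103.6 x + 76.8 y = 16809.69
325.8 x + 611.0 y = -12540.59
Solving the 2×2 system: x ≈ -127.2, y ≈ 47.3 km.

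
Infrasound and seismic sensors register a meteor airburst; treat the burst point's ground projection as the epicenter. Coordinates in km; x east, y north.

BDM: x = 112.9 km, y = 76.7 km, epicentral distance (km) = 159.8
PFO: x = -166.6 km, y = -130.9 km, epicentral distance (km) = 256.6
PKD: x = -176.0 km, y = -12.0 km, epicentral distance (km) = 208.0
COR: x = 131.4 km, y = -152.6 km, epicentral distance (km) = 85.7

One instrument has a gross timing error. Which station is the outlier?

Solve using three stations at a time. Using BDM, PFO, COR (subtract circle equations pairwise → linear system) gives (x, y) ≈ (85.0, -80.6).
Distances from that point to each station vs reported:
  BDM: calculated 159.8 vs reported 159.8 → residual 0.0 km
  PFO: calculated 256.6 vs reported 256.6 → residual 0.0 km
  PKD: calculated 269.9 vs reported 208.0 → residual 61.9 km
  COR: calculated 85.6 vs reported 85.7 → residual 0.1 km
BDM, PFO, COR are mutually consistent (residuals ≈ 0); PKD is off by 61.9 km.

PKD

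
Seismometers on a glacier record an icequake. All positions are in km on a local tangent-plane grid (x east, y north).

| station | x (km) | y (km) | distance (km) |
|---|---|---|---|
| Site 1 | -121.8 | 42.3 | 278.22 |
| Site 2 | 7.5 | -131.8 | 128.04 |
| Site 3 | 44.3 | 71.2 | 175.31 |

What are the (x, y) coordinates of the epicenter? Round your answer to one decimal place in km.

Circle about each station: (x + 121.8)² + (y − 42.3)² = 278.22²; (x − 7.5)² + (y + 131.8)² = 128.04²; (x − 44.3)² + (y − 71.2)² = 175.31².
Subtracting the Site 1 equation from the Site 2 and Site 3 equations removes the quadratic terms:
258.6 x − 348.2 y = 61815.09
332.2 x + 57.8 y = 37080.17
Solving the 2×2 system: x ≈ 126.2, y ≈ -83.8 km.
Check against Site 1 (with the unrounded x, y): √((x + 121.8)²+(y − 42.3)²) = 278.22 ≈ 278.22 km. ✓

x ≈ 126.2 km, y ≈ -83.8 km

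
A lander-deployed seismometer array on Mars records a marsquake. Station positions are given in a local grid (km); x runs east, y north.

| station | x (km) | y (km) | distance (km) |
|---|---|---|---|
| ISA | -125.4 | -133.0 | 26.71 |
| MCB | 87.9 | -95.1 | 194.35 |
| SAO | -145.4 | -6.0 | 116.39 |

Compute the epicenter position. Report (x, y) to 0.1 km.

Circle about each station: (x + 125.4)² + (y + 133.0)² = 26.71²; (x − 87.9)² + (y + 95.1)² = 194.35²; (x + 145.4)² + (y + 6.0)² = 116.39².
Subtracting the ISA equation from the MCB and SAO equations removes the quadratic terms:
426.6 x + 75.8 y = -53702.24
-40.0 x + 254.0 y = -25070.21
Solving the 2×2 system: x ≈ -105.4, y ≈ -115.3 km.

(-105.4, -115.3)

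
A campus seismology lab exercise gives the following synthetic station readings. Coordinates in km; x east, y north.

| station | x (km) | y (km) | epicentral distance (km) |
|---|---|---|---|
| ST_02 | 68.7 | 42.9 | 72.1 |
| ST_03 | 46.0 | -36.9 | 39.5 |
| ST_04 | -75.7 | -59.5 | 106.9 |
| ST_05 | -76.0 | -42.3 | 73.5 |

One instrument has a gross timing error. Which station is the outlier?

Solve using three stations at a time. Using ST_02, ST_03, ST_04 (subtract circle equations pairwise → linear system) gives (x, y) ≈ (18.4, -8.7).
Distances from that point to each station vs reported:
  ST_02: calculated 72.1 vs reported 72.1 → residual 0.0 km
  ST_03: calculated 39.5 vs reported 39.5 → residual 0.0 km
  ST_04: calculated 106.9 vs reported 106.9 → residual 0.0 km
  ST_05: calculated 100.2 vs reported 73.5 → residual 26.7 km
ST_02, ST_03, ST_04 are mutually consistent (residuals ≈ 0); ST_05 is off by 26.7 km.

ST_05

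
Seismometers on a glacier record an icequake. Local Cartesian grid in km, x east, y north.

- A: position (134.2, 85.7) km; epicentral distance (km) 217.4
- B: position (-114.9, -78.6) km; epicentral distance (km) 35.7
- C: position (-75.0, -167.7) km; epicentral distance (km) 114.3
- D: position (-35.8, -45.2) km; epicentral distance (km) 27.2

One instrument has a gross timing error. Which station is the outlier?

B

Solve using three stations at a time. Using A, C, D (subtract circle equations pairwise → linear system) gives (x, y) ≈ (-20.1, -67.4).
Distances from that point to each station vs reported:
  A: calculated 217.4 vs reported 217.4 → residual 0.0 km
  B: calculated 95.4 vs reported 35.7 → residual 59.7 km
  C: calculated 114.3 vs reported 114.3 → residual 0.0 km
  D: calculated 27.2 vs reported 27.2 → residual 0.0 km
A, C, D are mutually consistent (residuals ≈ 0); B is off by 59.7 km.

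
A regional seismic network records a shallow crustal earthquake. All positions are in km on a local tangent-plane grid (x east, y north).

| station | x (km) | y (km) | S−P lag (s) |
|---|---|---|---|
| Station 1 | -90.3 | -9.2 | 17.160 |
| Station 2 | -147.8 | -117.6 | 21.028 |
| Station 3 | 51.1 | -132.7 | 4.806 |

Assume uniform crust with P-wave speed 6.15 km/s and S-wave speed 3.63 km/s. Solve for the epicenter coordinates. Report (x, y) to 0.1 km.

Distance from S−P lag: d = Δt · v_P v_S / (v_P − v_S) = Δt · (6.15·3.63)/(6.15−3.63) ≈ 8.8589·Δt.
So d_Station 1 = 152.02, d_Station 2 = 186.29, d_Station 3 = 42.58 km.
Circle about each station: (x + 90.3)² + (y + 9.2)² = 152.02²; (x + 147.8)² + (y + 117.6)² = 186.29²; (x − 51.1)² + (y + 132.7)² = 42.58².
Subtracting the Station 1 equation from the Station 2 and Station 3 equations removes the quadratic terms:
-115.0 x − 216.8 y = 15841.99
282.8 x − 247.0 y = 33278.79
Solving the 2×2 system: x ≈ 36.8, y ≈ -92.6 km.
Check against Station 1 (with the unrounded x, y): √((x + 90.3)²+(y + 9.2)²) = 152.02 ≈ 152.02 km. ✓

x ≈ 36.8 km, y ≈ -92.6 km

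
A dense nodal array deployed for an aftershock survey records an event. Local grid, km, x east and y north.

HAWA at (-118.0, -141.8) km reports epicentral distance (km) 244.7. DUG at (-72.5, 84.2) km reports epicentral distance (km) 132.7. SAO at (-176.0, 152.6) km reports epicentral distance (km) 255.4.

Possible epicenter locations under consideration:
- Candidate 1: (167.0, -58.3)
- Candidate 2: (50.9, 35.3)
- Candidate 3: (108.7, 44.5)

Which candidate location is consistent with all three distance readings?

Candidate 2

For each candidate, compare |candidate − station| to the reported distance:
Candidate 1: residuals HAWA 52.3, DUG 146.0, SAO 147.3 → max 147.3 km
Candidate 2: residuals HAWA 0.0, DUG 0.0, SAO 0.0 → max 0.0 km
Candidate 3: residuals HAWA 48.7, DUG 52.8, SAO 49.1 → max 52.8 km
Only Candidate 2 has all residuals ≈ 0.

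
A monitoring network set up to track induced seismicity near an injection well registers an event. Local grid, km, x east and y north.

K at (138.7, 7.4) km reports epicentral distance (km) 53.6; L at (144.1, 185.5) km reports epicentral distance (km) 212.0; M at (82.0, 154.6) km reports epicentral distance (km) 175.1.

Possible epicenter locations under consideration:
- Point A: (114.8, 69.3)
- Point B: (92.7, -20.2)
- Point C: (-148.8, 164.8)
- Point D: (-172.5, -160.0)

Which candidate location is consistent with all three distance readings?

For each candidate, compare |candidate − station| to the reported distance:
Point A: residuals K 12.8, L 92.2, M 83.7 → max 92.2 km
Point B: residuals K 0.0, L 0.0, M 0.0 → max 0.0 km
Point C: residuals K 274.2, L 81.6, M 55.9 → max 274.2 km
Point D: residuals K 299.8, L 256.6, M 229.6 → max 299.8 km
Only Point B has all residuals ≈ 0.

Point B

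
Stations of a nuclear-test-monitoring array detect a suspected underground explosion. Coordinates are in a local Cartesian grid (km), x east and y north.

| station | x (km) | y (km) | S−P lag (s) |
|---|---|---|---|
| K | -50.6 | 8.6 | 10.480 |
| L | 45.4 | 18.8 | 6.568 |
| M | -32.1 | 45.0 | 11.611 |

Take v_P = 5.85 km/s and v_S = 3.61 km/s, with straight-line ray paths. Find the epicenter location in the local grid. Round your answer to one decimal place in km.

Distance from S−P lag: d = Δt · v_P v_S / (v_P − v_S) = Δt · (5.85·3.61)/(5.85−3.61) ≈ 9.4279·Δt.
So d_K = 98.80, d_L = 61.92, d_M = 109.47 km.
Circle about each station: (x + 50.6)² + (y − 8.6)² = 98.80²; (x − 45.4)² + (y − 18.8)² = 61.92²; (x + 32.1)² + (y − 45.0)² = 109.47².
Subtracting the K equation from the L and M equations removes the quadratic terms:
192.0 x + 20.4 y = 5707.63
37.0 x + 72.8 y = -1801.15
Solving the 2×2 system: x ≈ 34.2, y ≈ -42.1 km.

34.2 km east, -42.1 km north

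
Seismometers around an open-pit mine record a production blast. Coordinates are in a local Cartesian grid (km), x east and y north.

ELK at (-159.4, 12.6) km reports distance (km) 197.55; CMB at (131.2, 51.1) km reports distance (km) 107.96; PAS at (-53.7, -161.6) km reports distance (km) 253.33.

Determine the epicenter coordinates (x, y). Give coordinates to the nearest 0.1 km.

26.8 km east, 78.6 km north

Circle about each station: (x + 159.4)² + (y − 12.6)² = 197.55²; (x − 131.2)² + (y − 51.1)² = 107.96²; (x + 53.7)² + (y + 161.6)² = 253.33².
Subtracting pairs of circle equations eliminates x²+y² and gives linear equations (the radical axes):
581.2 x + 77.0 y = 21628.17
211.4 x − 348.4 y = -21718.96
Solving the 2×2 system: x ≈ 26.8, y ≈ 78.6 km.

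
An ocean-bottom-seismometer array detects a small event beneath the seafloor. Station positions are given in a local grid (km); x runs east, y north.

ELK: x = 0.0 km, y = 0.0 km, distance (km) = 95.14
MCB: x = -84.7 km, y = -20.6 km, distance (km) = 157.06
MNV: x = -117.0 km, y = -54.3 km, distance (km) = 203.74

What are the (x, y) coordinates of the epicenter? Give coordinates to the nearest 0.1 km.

Circle about each station: x² + y² = 95.14²; (x + 84.7)² + (y + 20.6)² = 157.06²; (x + 117.0)² + (y + 54.3)² = 203.74².
Subtracting the ELK equation from the MCB and MNV equations removes the quadratic terms:
-169.4 x − 41.2 y = -8017.77
-234.0 x − 108.6 y = -15820.88
Solving the 2×2 system: x ≈ 25.0, y ≈ 91.8 km.
Check against ELK (with the unrounded x, y): √(x²+y²) = 95.15 ≈ 95.14 km. ✓

x ≈ 25.0 km, y ≈ 91.8 km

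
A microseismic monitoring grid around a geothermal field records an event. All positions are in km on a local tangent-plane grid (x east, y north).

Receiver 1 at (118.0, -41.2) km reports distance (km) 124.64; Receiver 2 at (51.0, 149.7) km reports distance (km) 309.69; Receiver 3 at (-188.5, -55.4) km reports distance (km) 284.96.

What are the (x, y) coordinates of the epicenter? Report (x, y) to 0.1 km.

Circle about each station: (x − 118.0)² + (y + 41.2)² = 124.64²; (x − 51.0)² + (y − 149.7)² = 309.69²; (x + 188.5)² + (y + 55.4)² = 284.96².
Subtracting the Receiver 1 equation from the Receiver 2 and Receiver 3 equations removes the quadratic terms:
-134.0 x + 381.8 y = -70983.12
-613.0 x − 28.4 y = -42687.10
Solving the 2×2 system: x ≈ 77.0, y ≈ -158.9 km.

77.0 km east, -158.9 km north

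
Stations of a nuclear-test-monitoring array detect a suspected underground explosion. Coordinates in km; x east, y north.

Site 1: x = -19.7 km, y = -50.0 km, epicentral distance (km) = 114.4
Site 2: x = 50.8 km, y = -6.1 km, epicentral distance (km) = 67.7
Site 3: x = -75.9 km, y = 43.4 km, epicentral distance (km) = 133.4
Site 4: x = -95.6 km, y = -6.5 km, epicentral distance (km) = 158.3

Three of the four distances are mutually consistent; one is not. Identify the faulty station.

Solve using three stations at a time. Using Site 1, Site 3, Site 4 (subtract circle equations pairwise → linear system) gives (x, y) ≈ (57.3, 34.7).
Distances from that point to each station vs reported:
  Site 1: calculated 114.5 vs reported 114.4 → residual 0.1 km
  Site 2: calculated 41.4 vs reported 67.7 → residual 26.3 km
  Site 3: calculated 133.5 vs reported 133.4 → residual 0.1 km
  Site 4: calculated 158.4 vs reported 158.3 → residual 0.1 km
Site 1, Site 3, Site 4 are mutually consistent (residuals ≈ 0); Site 2 is off by 26.3 km.

Site 2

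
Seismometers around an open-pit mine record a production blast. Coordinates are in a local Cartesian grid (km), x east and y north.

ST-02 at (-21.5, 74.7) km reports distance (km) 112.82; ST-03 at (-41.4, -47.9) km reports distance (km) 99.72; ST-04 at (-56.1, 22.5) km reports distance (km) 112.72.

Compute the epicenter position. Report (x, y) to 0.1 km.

x ≈ 51.4 km, y ≈ -11.4 km

Circle about each station: (x + 21.5)² + (y − 74.7)² = 112.82²; (x + 41.4)² + (y + 47.9)² = 99.72²; (x + 56.1)² + (y − 22.5)² = 112.72².
Subtracting the ST-02 equation from the ST-03 and ST-04 equations removes the quadratic terms:
-39.8 x − 245.2 y = 750.30
-69.2 x − 104.4 y = -2366.33
Solving the 2×2 system: x ≈ 51.4, y ≈ -11.4 km.
Check against ST-02 (with the unrounded x, y): √((x + 21.5)²+(y − 74.7)²) = 112.82 ≈ 112.82 km. ✓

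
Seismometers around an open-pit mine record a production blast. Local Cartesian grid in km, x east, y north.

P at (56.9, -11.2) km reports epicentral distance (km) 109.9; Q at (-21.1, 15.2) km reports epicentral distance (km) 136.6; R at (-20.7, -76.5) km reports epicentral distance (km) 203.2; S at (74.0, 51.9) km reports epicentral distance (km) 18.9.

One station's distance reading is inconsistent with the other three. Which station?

S

Solve using three stations at a time. Using P, Q, R (subtract circle equations pairwise → linear system) gives (x, y) ≈ (91.0, 93.2).
Distances from that point to each station vs reported:
  P: calculated 109.8 vs reported 109.9 → residual 0.1 km
  Q: calculated 136.6 vs reported 136.6 → residual 0.0 km
  R: calculated 203.2 vs reported 203.2 → residual 0.0 km
  S: calculated 44.7 vs reported 18.9 → residual 25.8 km
P, Q, R are mutually consistent (residuals ≈ 0); S is off by 25.8 km.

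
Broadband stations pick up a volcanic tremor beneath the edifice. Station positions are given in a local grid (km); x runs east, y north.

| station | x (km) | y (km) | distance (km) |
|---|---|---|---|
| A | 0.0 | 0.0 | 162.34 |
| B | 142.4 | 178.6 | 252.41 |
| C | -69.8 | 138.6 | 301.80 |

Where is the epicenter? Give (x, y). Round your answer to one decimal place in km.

Circle about each station: x² + y² = 162.34²; (x − 142.4)² + (y − 178.6)² = 252.41²; (x + 69.8)² + (y − 138.6)² = 301.80².
Subtracting the A equation from the B and C equations removes the quadratic terms:
284.8 x + 357.2 y = 14819.19
-139.6 x + 277.2 y = -40646.96
Solving the 2×2 system: x ≈ 144.6, y ≈ -73.8 km.
Check against A (with the unrounded x, y): √(x²+y²) = 162.35 ≈ 162.34 km. ✓

x ≈ 144.6 km, y ≈ -73.8 km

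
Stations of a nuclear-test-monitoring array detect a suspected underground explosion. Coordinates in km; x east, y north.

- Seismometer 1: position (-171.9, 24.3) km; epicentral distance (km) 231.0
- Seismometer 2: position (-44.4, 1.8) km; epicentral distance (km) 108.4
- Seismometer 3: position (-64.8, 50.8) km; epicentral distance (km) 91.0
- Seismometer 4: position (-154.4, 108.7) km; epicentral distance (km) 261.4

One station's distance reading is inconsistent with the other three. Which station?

Solve using three stations at a time. Using Seismometer 1, Seismometer 2, Seismometer 4 (subtract circle equations pairwise → linear system) gives (x, y) ≈ (41.3, -64.6).
Distances from that point to each station vs reported:
  Seismometer 1: calculated 231.0 vs reported 231.0 → residual 0.0 km
  Seismometer 2: calculated 108.4 vs reported 108.4 → residual 0.0 km
  Seismometer 3: calculated 156.8 vs reported 91.0 → residual 65.8 km
  Seismometer 4: calculated 261.4 vs reported 261.4 → residual 0.0 km
Seismometer 1, Seismometer 2, Seismometer 4 are mutually consistent (residuals ≈ 0); Seismometer 3 is off by 65.8 km.

Seismometer 3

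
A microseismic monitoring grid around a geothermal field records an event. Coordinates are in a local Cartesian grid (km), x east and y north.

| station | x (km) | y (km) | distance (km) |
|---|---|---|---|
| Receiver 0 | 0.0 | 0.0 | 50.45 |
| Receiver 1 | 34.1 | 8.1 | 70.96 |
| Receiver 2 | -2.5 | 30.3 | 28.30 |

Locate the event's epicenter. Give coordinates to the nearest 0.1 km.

(-28.4, 41.7)

Circle about each station: x² + y² = 50.45²; (x − 34.1)² + (y − 8.1)² = 70.96²; (x + 2.5)² + (y − 30.3)² = 28.30².
Subtracting pairs of circle equations eliminates x²+y² and gives linear equations (the radical axes):
68.2 x + 16.2 y = -1261.70
-5.0 x + 60.6 y = 2668.65
Solving the 2×2 system: x ≈ -28.4, y ≈ 41.7 km.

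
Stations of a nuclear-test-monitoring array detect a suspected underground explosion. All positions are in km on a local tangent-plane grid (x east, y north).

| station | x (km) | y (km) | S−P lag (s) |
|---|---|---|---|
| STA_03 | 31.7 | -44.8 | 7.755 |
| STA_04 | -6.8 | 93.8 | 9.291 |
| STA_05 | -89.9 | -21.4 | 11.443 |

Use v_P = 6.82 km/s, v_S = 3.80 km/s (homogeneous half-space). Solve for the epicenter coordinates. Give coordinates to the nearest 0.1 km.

Distance from S−P lag: d = Δt · v_P v_S / (v_P − v_S) = Δt · (6.82·3.80)/(6.82−3.80) ≈ 8.5815·Δt.
So d_STA_03 = 66.55, d_STA_04 = 79.73, d_STA_05 = 98.20 km.
Circle about each station: (x − 31.7)² + (y + 44.8)² = 66.55²; (x + 6.8)² + (y − 93.8)² = 79.73²; (x + 89.9)² + (y + 21.4)² = 98.20².
Subtracting pairs of circle equations eliminates x²+y² and gives linear equations (the radical axes):
-77.0 x + 277.2 y = 3904.78
-243.2 x + 46.8 y = 313.70
Solving the 2×2 system: x ≈ 1.5, y ≈ 14.5 km.

1.5 km east, 14.5 km north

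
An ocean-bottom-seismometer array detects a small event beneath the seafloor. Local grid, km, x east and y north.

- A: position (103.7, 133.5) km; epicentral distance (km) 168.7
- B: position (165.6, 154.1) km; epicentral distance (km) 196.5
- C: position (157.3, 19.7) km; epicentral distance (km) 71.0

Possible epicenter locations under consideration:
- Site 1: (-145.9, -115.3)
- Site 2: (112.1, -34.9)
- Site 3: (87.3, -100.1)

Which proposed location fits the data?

Site 2

For each candidate, compare |candidate − station| to the reported distance:
Site 1: residuals A 183.7, B 215.3, C 260.9 → max 260.9 km
Site 2: residuals A 0.1, B 0.1, C 0.1 → max 0.1 km
Site 3: residuals A 65.5, B 69.5, C 67.8 → max 69.5 km
Only Site 2 has all residuals ≈ 0.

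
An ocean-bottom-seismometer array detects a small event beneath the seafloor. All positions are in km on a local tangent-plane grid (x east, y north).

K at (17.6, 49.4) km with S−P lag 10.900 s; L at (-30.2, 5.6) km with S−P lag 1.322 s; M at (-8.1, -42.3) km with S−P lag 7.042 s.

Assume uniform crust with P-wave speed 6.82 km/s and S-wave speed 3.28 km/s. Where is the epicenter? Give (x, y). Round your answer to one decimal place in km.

Distance from S−P lag: d = Δt · v_P v_S / (v_P − v_S) = Δt · (6.82·3.28)/(6.82−3.28) ≈ 6.3191·Δt.
So d_K = 68.88, d_L = 8.35, d_M = 44.50 km.
Circle about each station: (x − 17.6)² + (y − 49.4)² = 68.88²; (x + 30.2)² + (y − 5.6)² = 8.35²; (x + 8.1)² + (y + 42.3)² = 44.50².
Subtracting pairs of circle equations eliminates x²+y² and gives linear equations (the radical axes):
-95.6 x − 87.6 y = 2868.01
-51.4 x − 183.4 y = 1868.98
Solving the 2×2 system: x ≈ -27.8, y ≈ -2.4 km.

-27.8 km east, -2.4 km north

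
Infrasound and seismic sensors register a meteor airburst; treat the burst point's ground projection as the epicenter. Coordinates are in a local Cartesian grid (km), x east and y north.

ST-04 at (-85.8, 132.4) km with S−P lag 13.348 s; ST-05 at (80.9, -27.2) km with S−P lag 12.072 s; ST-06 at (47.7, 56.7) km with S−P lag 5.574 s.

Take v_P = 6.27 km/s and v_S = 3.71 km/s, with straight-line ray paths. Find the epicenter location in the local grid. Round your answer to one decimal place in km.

x ≈ -1.6 km, y ≈ 45.1 km

Distance from S−P lag: d = Δt · v_P v_S / (v_P − v_S) = Δt · (6.27·3.71)/(6.27−3.71) ≈ 9.0866·Δt.
So d_ST-04 = 121.29, d_ST-05 = 109.69, d_ST-06 = 50.65 km.
Circle about each station: (x + 85.8)² + (y − 132.4)² = 121.29²; (x − 80.9)² + (y + 27.2)² = 109.69²; (x − 47.7)² + (y − 56.7)² = 50.65².
Subtracting pairs of circle equations eliminates x²+y² and gives linear equations (the radical axes):
333.4 x − 319.2 y = -14927.38
267.0 x − 151.4 y = -7255.38
Solving the 2×2 system: x ≈ -1.6, y ≈ 45.1 km.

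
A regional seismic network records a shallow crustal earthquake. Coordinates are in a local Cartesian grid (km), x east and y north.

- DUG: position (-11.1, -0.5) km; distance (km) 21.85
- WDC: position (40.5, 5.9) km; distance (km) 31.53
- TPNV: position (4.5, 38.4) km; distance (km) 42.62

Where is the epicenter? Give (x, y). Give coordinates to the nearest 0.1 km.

Circle about each station: (x + 11.1)² + (y + 0.5)² = 21.85²; (x − 40.5)² + (y − 5.9)² = 31.53²; (x − 4.5)² + (y − 38.4)² = 42.62².
Subtracting the DUG equation from the WDC and TPNV equations removes the quadratic terms:
103.2 x + 12.8 y = 1034.88
31.2 x + 77.8 y = 32.31
Solving the 2×2 system: x ≈ 10.5, y ≈ -3.8 km.

10.5 km east, -3.8 km north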